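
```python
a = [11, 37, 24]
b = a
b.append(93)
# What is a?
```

After line 1: a = [11, 37, 24]
After line 2 (b = a is an alias, same object): a = [11, 37, 24], b = [11, 37, 24]
After line 3 (b.append mutates the shared list): a = [11, 37, 24, 93], b = [11, 37, 24, 93]

[11, 37, 24, 93]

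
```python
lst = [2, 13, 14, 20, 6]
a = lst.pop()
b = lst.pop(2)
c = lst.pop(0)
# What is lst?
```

After line 1: lst = [2, 13, 14, 20, 6]
After line 2 (pop() -> a = 6): lst = [2, 13, 14, 20]
After line 3 (pop(2) -> b = 14): lst = [2, 13, 20]
After line 4 (pop(0) -> c = 2): lst = [13, 20]

[13, 20]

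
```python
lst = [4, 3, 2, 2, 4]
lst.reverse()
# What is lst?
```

[4, 2, 2, 3, 4]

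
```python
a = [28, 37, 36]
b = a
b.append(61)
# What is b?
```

After line 1: a = [28, 37, 36]
After line 2 (b = a is an alias, same object): a = [28, 37, 36], b = [28, 37, 36]
After line 3 (b.append mutates the shared list): a = [28, 37, 36, 61], b = [28, 37, 36, 61]

[28, 37, 36, 61]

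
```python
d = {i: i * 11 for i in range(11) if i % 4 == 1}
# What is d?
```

{1: 11, 5: 55, 9: 99}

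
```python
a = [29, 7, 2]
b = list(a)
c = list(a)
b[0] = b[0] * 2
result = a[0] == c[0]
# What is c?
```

After line 1: a = [29, 7, 2]
After line 2 (b = list(a), copy): a = [29, 7, 2], b = [29, 7, 2]
After line 3 (c = list(a) is a copy, new object): c = [29, 7, 2]
After line 4 (b[0] = 29 * 2 = 58; only b mutates (copy)): a = [29, 7, 2], b = [58, 7, 2], c = [29, 7, 2]
After line 5 (a[0] = 29, c[0] = 29; result = True)

[29, 7, 2]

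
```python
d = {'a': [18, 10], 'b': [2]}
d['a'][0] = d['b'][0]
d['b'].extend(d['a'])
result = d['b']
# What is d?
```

After line 1: d = {'a': [18, 10], 'b': [2]}
After line 2 (a[0] = b[0] = 2): d = {'a': [2, 10], 'b': [2]}
After line 3 (b.extend(a) appends [2, 10]): d = {'a': [2, 10], 'b': [2, 2, 10]}
After line 4: result = d['b'] = [2, 2, 10]

{'a': [2, 10], 'b': [2, 2, 10]}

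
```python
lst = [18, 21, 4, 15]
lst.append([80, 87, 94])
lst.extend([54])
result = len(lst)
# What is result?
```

After line 1: lst = [18, 21, 4, 15]
After line 2 (append adds [80, 87, 94] as single element): lst = [18, 21, 4, 15, [80, 87, 94]]
After line 3 (extend unpacks [54], adds 54): lst = [18, 21, 4, 15, [80, 87, 94], 54]
After line 4: result = len(lst) = 6

6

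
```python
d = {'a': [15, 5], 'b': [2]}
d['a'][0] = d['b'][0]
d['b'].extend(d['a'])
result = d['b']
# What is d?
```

After line 1: d = {'a': [15, 5], 'b': [2]}
After line 2 (a[0] = b[0] = 2): d = {'a': [2, 5], 'b': [2]}
After line 3 (b.extend(a) appends [2, 5]): d = {'a': [2, 5], 'b': [2, 2, 5]}
After line 4: result = d['b'] = [2, 2, 5]

{'a': [2, 5], 'b': [2, 2, 5]}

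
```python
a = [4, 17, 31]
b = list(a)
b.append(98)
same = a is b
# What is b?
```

After line 1: a = [4, 17, 31]
After line 2 (b = list(a) is a shallow copy, new object): a = [4, 17, 31], b = [4, 17, 31]
After line 3 (append only mutates b): a = [4, 17, 31], b = [4, 17, 31, 98]
After line 4 (same = a is b; different objects -> False): same = False

[4, 17, 31, 98]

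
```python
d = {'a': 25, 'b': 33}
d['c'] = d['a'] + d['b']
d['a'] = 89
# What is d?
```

After line 1: d = {'a': 25, 'b': 33}
After line 2 (d['c'] = 25 + 33): d = {'a': 25, 'b': 33, 'c': 58}
After line 3: d = {'a': 89, 'b': 33, 'c': 58}

{'a': 89, 'b': 33, 'c': 58}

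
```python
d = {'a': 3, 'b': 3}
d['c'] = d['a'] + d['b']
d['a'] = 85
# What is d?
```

After line 1: d = {'a': 3, 'b': 3}
After line 2 (d['c'] = 3 + 3): d = {'a': 3, 'b': 3, 'c': 6}
After line 3: d = {'a': 85, 'b': 3, 'c': 6}

{'a': 85, 'b': 3, 'c': 6}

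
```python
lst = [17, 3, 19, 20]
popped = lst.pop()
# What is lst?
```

[17, 3, 19]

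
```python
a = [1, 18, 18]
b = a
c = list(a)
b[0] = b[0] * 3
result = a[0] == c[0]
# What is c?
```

After line 1: a = [1, 18, 18]
After line 2 (b = a, alias): a = [1, 18, 18], b = [1, 18, 18]
After line 3 (c = list(a) is a copy, new object): c = [1, 18, 18]
After line 4 (b[0] = 1 * 3 = 3; mutates shared a/b): a = b = [3, 18, 18], c = [1, 18, 18]
After line 5 (a[0] = 3, c[0] = 1; result = False)

[1, 18, 18]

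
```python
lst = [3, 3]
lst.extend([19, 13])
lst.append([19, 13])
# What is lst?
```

After line 1: lst = [3, 3]
After line 2 (extend unpacks [19, 13]): lst = [3, 3, 19, 13]
After line 3 (append adds [19, 13] as single element): lst = [3, 3, 19, 13, [19, 13]]

[3, 3, 19, 13, [19, 13]]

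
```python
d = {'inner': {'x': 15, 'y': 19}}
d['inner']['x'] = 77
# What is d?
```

After line 1: d = {'inner': {'x': 15, 'y': 19}}
After line 2 (inner x overwritten): d = {'inner': {'x': 77, 'y': 19}}

{'inner': {'x': 77, 'y': 19}}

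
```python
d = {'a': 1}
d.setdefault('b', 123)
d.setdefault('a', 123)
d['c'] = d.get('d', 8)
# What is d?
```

After line 1: d = {'a': 1}
After line 2 (setdefault adds 'b'=123): d = {'a': 1, 'b': 123}
After line 3 (setdefault 'a' no-op, already exists): d = {'a': 1, 'b': 123}
After line 4 (get('d', 8) returns default since 'd' not in d): d = {'a': 1, 'b': 123, 'c': 8}

{'a': 1, 'b': 123, 'c': 8}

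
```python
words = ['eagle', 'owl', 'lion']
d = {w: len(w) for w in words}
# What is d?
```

{'eagle': 5, 'owl': 3, 'lion': 4}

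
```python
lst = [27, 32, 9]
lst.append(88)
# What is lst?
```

[27, 32, 9, 88]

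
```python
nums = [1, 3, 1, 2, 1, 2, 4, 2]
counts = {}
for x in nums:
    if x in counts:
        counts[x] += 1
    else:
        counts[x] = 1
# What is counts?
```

Initial: counts = {}, nums = [1, 3, 1, 2, 1, 2, 4, 2]
See 1: counts = {1: 1}
See 3: counts = {1: 1, 3: 1}
See 1: counts = {1: 2, 3: 1}
See 2: counts = {1: 2, 3: 1, 2: 1}
See 1: counts = {1: 3, 3: 1, 2: 1}
See 2: counts = {1: 3, 3: 1, 2: 2}
See 4: counts = {1: 3, 3: 1, 2: 2, 4: 1}
See 2: counts = {1: 3, 3: 1, 2: 3, 4: 1}

{1: 3, 3: 1, 2: 3, 4: 1}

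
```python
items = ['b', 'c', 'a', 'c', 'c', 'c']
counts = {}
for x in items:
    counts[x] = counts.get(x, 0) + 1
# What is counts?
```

Initial: counts = {}, items = ['b', 'c', 'a', 'c', 'c', 'c']
See 'b': counts = {'b': 1}
See 'c': counts = {'b': 1, 'c': 1}
See 'a': counts = {'b': 1, 'c': 1, 'a': 1}
See 'c': counts = {'b': 1, 'c': 2, 'a': 1}
See 'c': counts = {'b': 1, 'c': 3, 'a': 1}
See 'c': counts = {'b': 1, 'c': 4, 'a': 1}

{'b': 1, 'c': 4, 'a': 1}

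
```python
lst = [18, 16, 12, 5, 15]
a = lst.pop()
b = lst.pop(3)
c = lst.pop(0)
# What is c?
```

After line 1: lst = [18, 16, 12, 5, 15]
After line 2 (pop() -> a = 15): lst = [18, 16, 12, 5]
After line 3 (pop(3) -> b = 5): lst = [18, 16, 12]
After line 4 (pop(0) -> c = 18): lst = [16, 12]

18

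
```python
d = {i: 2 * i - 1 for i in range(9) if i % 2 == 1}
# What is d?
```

{1: 1, 3: 5, 5: 9, 7: 13}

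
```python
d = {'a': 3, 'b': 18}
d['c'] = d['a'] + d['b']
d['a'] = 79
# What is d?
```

After line 1: d = {'a': 3, 'b': 18}
After line 2 (d['c'] = 3 + 18): d = {'a': 3, 'b': 18, 'c': 21}
After line 3: d = {'a': 79, 'b': 18, 'c': 21}

{'a': 79, 'b': 18, 'c': 21}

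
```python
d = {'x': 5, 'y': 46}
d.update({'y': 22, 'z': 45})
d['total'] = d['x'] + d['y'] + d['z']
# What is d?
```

After line 1: d = {'x': 5, 'y': 46}
After line 2 (y overwritten, z added): d = {'x': 5, 'y': 22, 'z': 45}
After line 3 (total = 5 + 22 + 45 = 72): d = {'x': 5, 'y': 22, 'z': 45, 'total': 72}

{'x': 5, 'y': 22, 'z': 45, 'total': 72}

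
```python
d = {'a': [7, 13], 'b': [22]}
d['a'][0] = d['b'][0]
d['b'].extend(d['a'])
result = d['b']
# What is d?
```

After line 1: d = {'a': [7, 13], 'b': [22]}
After line 2 (a[0] = b[0] = 22): d = {'a': [22, 13], 'b': [22]}
After line 3 (b.extend(a) appends [22, 13]): d = {'a': [22, 13], 'b': [22, 22, 13]}
After line 4: result = d['b'] = [22, 22, 13]

{'a': [22, 13], 'b': [22, 22, 13]}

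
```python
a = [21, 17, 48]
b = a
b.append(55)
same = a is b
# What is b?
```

After line 1: a = [21, 17, 48]
After line 2 (b = a is an alias, same object): a = [21, 17, 48], b = [21, 17, 48]
After line 3 (b.append mutates the shared list): a = [21, 17, 48, 55], b = [21, 17, 48, 55]
After line 4 (same = a is b; same object -> True): same = True

[21, 17, 48, 55]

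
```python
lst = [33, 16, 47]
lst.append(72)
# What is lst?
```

[33, 16, 47, 72]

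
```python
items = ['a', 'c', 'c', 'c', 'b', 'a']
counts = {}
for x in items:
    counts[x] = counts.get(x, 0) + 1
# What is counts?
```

Initial: counts = {}, items = ['a', 'c', 'c', 'c', 'b', 'a']
See 'a': counts = {'a': 1}
See 'c': counts = {'a': 1, 'c': 1}
See 'c': counts = {'a': 1, 'c': 2}
See 'c': counts = {'a': 1, 'c': 3}
See 'b': counts = {'a': 1, 'c': 3, 'b': 1}
See 'a': counts = {'a': 2, 'c': 3, 'b': 1}

{'a': 2, 'c': 3, 'b': 1}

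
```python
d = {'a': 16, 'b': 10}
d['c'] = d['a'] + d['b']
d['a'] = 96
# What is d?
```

After line 1: d = {'a': 16, 'b': 10}
After line 2 (d['c'] = 16 + 10): d = {'a': 16, 'b': 10, 'c': 26}
After line 3: d = {'a': 96, 'b': 10, 'c': 26}

{'a': 96, 'b': 10, 'c': 26}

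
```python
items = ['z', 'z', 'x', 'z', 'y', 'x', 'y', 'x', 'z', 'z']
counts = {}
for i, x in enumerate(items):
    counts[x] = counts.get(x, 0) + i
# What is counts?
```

Initial: counts = {}, items = ['z', 'z', 'x', 'z', 'y', 'x', 'y', 'x', 'z', 'z']
i=0, x='z': counts = {'z': 0}
i=1, x='z': counts = {'z': 1}
i=2, x='x': counts = {'z': 1, 'x': 2}
i=3, x='z': counts = {'z': 4, 'x': 2}
i=4, x='y': counts = {'z': 4, 'x': 2, 'y': 4}
i=5, x='x': counts = {'z': 4, 'x': 7, 'y': 4}
i=6, x='y': counts = {'z': 4, 'x': 7, 'y': 10}
i=7, x='x': counts = {'z': 4, 'x': 14, 'y': 10}
i=8, x='z': counts = {'z': 12, 'x': 14, 'y': 10}
i=9, x='z': counts = {'z': 21, 'x': 14, 'y': 10}

{'z': 21, 'x': 14, 'y': 10}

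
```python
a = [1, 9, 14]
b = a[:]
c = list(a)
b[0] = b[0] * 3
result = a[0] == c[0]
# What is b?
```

After line 1: a = [1, 9, 14]
After line 2 (b = a[:], copy): a = [1, 9, 14], b = [1, 9, 14]
After line 3 (c = list(a) is a copy, new object): c = [1, 9, 14]
After line 4 (b[0] = 1 * 3 = 3; only b mutates (copy)): a = [1, 9, 14], b = [3, 9, 14], c = [1, 9, 14]
After line 5 (a[0] = 1, c[0] = 1; result = True)

[3, 9, 14]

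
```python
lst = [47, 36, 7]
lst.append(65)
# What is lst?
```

[47, 36, 7, 65]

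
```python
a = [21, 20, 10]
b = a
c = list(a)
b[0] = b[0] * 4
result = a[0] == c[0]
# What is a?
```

After line 1: a = [21, 20, 10]
After line 2 (b = a, alias): a = [21, 20, 10], b = [21, 20, 10]
After line 3 (c = list(a) is a copy, new object): c = [21, 20, 10]
After line 4 (b[0] = 21 * 4 = 84; mutates shared a/b): a = b = [84, 20, 10], c = [21, 20, 10]
After line 5 (a[0] = 84, c[0] = 21; result = False)

[84, 20, 10]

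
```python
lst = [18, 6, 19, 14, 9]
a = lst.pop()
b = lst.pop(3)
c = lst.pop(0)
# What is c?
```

After line 1: lst = [18, 6, 19, 14, 9]
After line 2 (pop() -> a = 9): lst = [18, 6, 19, 14]
After line 3 (pop(3) -> b = 14): lst = [18, 6, 19]
After line 4 (pop(0) -> c = 18): lst = [6, 19]

18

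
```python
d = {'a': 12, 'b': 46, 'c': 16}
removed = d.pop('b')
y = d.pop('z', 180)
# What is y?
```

After line 1: d = {'a': 12, 'b': 46, 'c': 16}
After line 2 (pop 'b' returns 46): d = {'a': 12, 'c': 16}, removed = 46
After line 3 (pop 'z' missing, returns default 180): d = {'a': 12, 'c': 16}, y = 180

180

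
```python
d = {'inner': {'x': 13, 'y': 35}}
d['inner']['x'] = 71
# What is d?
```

After line 1: d = {'inner': {'x': 13, 'y': 35}}
After line 2 (inner x overwritten): d = {'inner': {'x': 71, 'y': 35}}

{'inner': {'x': 71, 'y': 35}}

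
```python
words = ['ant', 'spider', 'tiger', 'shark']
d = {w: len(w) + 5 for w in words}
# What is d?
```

{'ant': 8, 'spider': 11, 'tiger': 10, 'shark': 10}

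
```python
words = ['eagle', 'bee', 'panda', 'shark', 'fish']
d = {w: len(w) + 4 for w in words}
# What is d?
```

{'eagle': 9, 'bee': 7, 'panda': 9, 'shark': 9, 'fish': 8}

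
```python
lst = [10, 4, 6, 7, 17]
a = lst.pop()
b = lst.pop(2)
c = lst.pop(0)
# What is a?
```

After line 1: lst = [10, 4, 6, 7, 17]
After line 2 (pop() -> a = 17): lst = [10, 4, 6, 7]
After line 3 (pop(2) -> b = 6): lst = [10, 4, 7]
After line 4 (pop(0) -> c = 10): lst = [4, 7]

17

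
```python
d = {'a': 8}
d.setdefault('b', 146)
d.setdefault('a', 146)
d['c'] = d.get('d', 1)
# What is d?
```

After line 1: d = {'a': 8}
After line 2 (setdefault adds 'b'=146): d = {'a': 8, 'b': 146}
After line 3 (setdefault 'a' no-op, already exists): d = {'a': 8, 'b': 146}
After line 4 (get('d', 1) returns default since 'd' not in d): d = {'a': 8, 'b': 146, 'c': 1}

{'a': 8, 'b': 146, 'c': 1}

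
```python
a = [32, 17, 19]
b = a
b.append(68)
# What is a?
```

After line 1: a = [32, 17, 19]
After line 2 (b = a is an alias, same object): a = [32, 17, 19], b = [32, 17, 19]
After line 3 (b.append mutates the shared list): a = [32, 17, 19, 68], b = [32, 17, 19, 68]

[32, 17, 19, 68]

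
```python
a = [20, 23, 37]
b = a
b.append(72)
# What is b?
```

After line 1: a = [20, 23, 37]
After line 2 (b = a is an alias, same object): a = [20, 23, 37], b = [20, 23, 37]
After line 3 (b.append mutates the shared list): a = [20, 23, 37, 72], b = [20, 23, 37, 72]

[20, 23, 37, 72]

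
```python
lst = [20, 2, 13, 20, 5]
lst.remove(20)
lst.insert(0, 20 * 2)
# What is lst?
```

After line 1: lst = [20, 2, 13, 20, 5]
After line 2 (remove first 20): lst = [2, 13, 20, 5]
After line 3 (insert 40 at index 0): lst = [40, 2, 13, 20, 5]

[40, 2, 13, 20, 5]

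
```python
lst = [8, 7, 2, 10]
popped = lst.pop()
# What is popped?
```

10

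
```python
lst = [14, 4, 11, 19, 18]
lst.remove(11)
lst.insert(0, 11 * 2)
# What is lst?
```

After line 1: lst = [14, 4, 11, 19, 18]
After line 2 (remove first 11): lst = [14, 4, 19, 18]
After line 3 (insert 22 at index 0): lst = [22, 14, 4, 19, 18]

[22, 14, 4, 19, 18]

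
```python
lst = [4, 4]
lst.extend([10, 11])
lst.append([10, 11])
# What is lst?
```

After line 1: lst = [4, 4]
After line 2 (extend unpacks [10, 11]): lst = [4, 4, 10, 11]
After line 3 (append adds [10, 11] as single element): lst = [4, 4, 10, 11, [10, 11]]

[4, 4, 10, 11, [10, 11]]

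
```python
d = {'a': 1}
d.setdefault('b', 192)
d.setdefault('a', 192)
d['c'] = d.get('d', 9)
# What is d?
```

After line 1: d = {'a': 1}
After line 2 (setdefault adds 'b'=192): d = {'a': 1, 'b': 192}
After line 3 (setdefault 'a' no-op, already exists): d = {'a': 1, 'b': 192}
After line 4 (get('d', 9) returns default since 'd' not in d): d = {'a': 1, 'b': 192, 'c': 9}

{'a': 1, 'b': 192, 'c': 9}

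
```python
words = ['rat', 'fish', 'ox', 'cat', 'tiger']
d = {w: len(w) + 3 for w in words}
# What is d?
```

{'rat': 6, 'fish': 7, 'ox': 5, 'cat': 6, 'tiger': 8}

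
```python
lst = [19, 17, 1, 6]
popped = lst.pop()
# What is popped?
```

6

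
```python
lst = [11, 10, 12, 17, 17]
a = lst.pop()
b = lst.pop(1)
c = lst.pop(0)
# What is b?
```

After line 1: lst = [11, 10, 12, 17, 17]
After line 2 (pop() -> a = 17): lst = [11, 10, 12, 17]
After line 3 (pop(1) -> b = 10): lst = [11, 12, 17]
After line 4 (pop(0) -> c = 11): lst = [12, 17]

10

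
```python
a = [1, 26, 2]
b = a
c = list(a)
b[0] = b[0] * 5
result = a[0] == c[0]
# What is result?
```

After line 1: a = [1, 26, 2]
After line 2 (b = a, alias): a = [1, 26, 2], b = [1, 26, 2]
After line 3 (c = list(a) is a copy, new object): c = [1, 26, 2]
After line 4 (b[0] = 1 * 5 = 5; mutates shared a/b): a = b = [5, 26, 2], c = [1, 26, 2]
After line 5 (a[0] = 5, c[0] = 1; result = False)

False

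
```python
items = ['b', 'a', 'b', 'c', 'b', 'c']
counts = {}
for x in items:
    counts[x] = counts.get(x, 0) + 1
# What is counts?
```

Initial: counts = {}, items = ['b', 'a', 'b', 'c', 'b', 'c']
See 'b': counts = {'b': 1}
See 'a': counts = {'b': 1, 'a': 1}
See 'b': counts = {'b': 2, 'a': 1}
See 'c': counts = {'b': 2, 'a': 1, 'c': 1}
See 'b': counts = {'b': 3, 'a': 1, 'c': 1}
See 'c': counts = {'b': 3, 'a': 1, 'c': 2}

{'b': 3, 'a': 1, 'c': 2}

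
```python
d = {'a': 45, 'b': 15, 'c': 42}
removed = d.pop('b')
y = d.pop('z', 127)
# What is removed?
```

After line 1: d = {'a': 45, 'b': 15, 'c': 42}
After line 2 (pop 'b' returns 15): d = {'a': 45, 'c': 42}, removed = 15
After line 3 (pop 'z' missing, returns default 127): d = {'a': 45, 'c': 42}, y = 127

15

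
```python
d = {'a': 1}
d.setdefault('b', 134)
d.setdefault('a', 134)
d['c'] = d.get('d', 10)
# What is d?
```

After line 1: d = {'a': 1}
After line 2 (setdefault adds 'b'=134): d = {'a': 1, 'b': 134}
After line 3 (setdefault 'a' no-op, already exists): d = {'a': 1, 'b': 134}
After line 4 (get('d', 10) returns default since 'd' not in d): d = {'a': 1, 'b': 134, 'c': 10}

{'a': 1, 'b': 134, 'c': 10}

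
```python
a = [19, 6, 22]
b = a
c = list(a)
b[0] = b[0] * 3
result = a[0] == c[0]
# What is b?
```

After line 1: a = [19, 6, 22]
After line 2 (b = a, alias): a = [19, 6, 22], b = [19, 6, 22]
After line 3 (c = list(a) is a copy, new object): c = [19, 6, 22]
After line 4 (b[0] = 19 * 3 = 57; mutates shared a/b): a = b = [57, 6, 22], c = [19, 6, 22]
After line 5 (a[0] = 57, c[0] = 19; result = False)

[57, 6, 22]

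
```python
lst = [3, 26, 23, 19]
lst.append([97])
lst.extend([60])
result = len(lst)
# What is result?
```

After line 1: lst = [3, 26, 23, 19]
After line 2 (append adds [97] as single element): lst = [3, 26, 23, 19, [97]]
After line 3 (extend unpacks [60], adds 60): lst = [3, 26, 23, 19, [97], 60]
After line 4: result = len(lst) = 6

6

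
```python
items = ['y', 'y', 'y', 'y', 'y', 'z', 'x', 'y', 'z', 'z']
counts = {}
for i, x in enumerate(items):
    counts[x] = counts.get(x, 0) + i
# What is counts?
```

Initial: counts = {}, items = ['y', 'y', 'y', 'y', 'y', 'z', 'x', 'y', 'z', 'z']
i=0, x='y': counts = {'y': 0}
i=1, x='y': counts = {'y': 1}
i=2, x='y': counts = {'y': 3}
i=3, x='y': counts = {'y': 6}
i=4, x='y': counts = {'y': 10}
i=5, x='z': counts = {'y': 10, 'z': 5}
i=6, x='x': counts = {'y': 10, 'z': 5, 'x': 6}
i=7, x='y': counts = {'y': 17, 'z': 5, 'x': 6}
i=8, x='z': counts = {'y': 17, 'z': 13, 'x': 6}
i=9, x='z': counts = {'y': 17, 'z': 22, 'x': 6}

{'y': 17, 'z': 22, 'x': 6}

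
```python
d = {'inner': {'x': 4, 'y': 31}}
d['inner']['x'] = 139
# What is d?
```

After line 1: d = {'inner': {'x': 4, 'y': 31}}
After line 2 (inner x overwritten): d = {'inner': {'x': 139, 'y': 31}}

{'inner': {'x': 139, 'y': 31}}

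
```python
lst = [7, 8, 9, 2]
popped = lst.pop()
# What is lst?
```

[7, 8, 9]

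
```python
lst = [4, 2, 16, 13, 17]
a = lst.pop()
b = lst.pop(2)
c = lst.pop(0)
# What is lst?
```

After line 1: lst = [4, 2, 16, 13, 17]
After line 2 (pop() -> a = 17): lst = [4, 2, 16, 13]
After line 3 (pop(2) -> b = 16): lst = [4, 2, 13]
After line 4 (pop(0) -> c = 4): lst = [2, 13]

[2, 13]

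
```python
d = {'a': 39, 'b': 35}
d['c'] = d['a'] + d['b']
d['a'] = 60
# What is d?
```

After line 1: d = {'a': 39, 'b': 35}
After line 2 (d['c'] = 39 + 35): d = {'a': 39, 'b': 35, 'c': 74}
After line 3: d = {'a': 60, 'b': 35, 'c': 74}

{'a': 60, 'b': 35, 'c': 74}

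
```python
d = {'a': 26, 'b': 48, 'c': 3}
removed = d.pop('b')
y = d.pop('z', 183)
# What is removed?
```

After line 1: d = {'a': 26, 'b': 48, 'c': 3}
After line 2 (pop 'b' returns 48): d = {'a': 26, 'c': 3}, removed = 48
After line 3 (pop 'z' missing, returns default 183): d = {'a': 26, 'c': 3}, y = 183

48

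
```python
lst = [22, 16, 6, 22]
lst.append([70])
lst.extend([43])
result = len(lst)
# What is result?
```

After line 1: lst = [22, 16, 6, 22]
After line 2 (append adds [70] as single element): lst = [22, 16, 6, 22, [70]]
After line 3 (extend unpacks [43], adds 43): lst = [22, 16, 6, 22, [70], 43]
After line 4: result = len(lst) = 6

6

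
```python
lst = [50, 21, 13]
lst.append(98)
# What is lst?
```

[50, 21, 13, 98]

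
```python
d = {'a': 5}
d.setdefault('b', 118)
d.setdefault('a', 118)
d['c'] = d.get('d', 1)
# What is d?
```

After line 1: d = {'a': 5}
After line 2 (setdefault adds 'b'=118): d = {'a': 5, 'b': 118}
After line 3 (setdefault 'a' no-op, already exists): d = {'a': 5, 'b': 118}
After line 4 (get('d', 1) returns default since 'd' not in d): d = {'a': 5, 'b': 118, 'c': 1}

{'a': 5, 'b': 118, 'c': 1}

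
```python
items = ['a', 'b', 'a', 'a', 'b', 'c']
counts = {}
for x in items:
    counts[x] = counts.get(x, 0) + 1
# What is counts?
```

Initial: counts = {}, items = ['a', 'b', 'a', 'a', 'b', 'c']
See 'a': counts = {'a': 1}
See 'b': counts = {'a': 1, 'b': 1}
See 'a': counts = {'a': 2, 'b': 1}
See 'a': counts = {'a': 3, 'b': 1}
See 'b': counts = {'a': 3, 'b': 2}
See 'c': counts = {'a': 3, 'b': 2, 'c': 1}

{'a': 3, 'b': 2, 'c': 1}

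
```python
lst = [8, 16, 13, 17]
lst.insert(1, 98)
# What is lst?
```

[8, 98, 16, 13, 17]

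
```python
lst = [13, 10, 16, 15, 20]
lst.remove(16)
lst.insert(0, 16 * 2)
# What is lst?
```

After line 1: lst = [13, 10, 16, 15, 20]
After line 2 (remove first 16): lst = [13, 10, 15, 20]
After line 3 (insert 32 at index 0): lst = [32, 13, 10, 15, 20]

[32, 13, 10, 15, 20]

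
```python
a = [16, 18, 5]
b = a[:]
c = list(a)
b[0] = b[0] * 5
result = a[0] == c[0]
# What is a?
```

After line 1: a = [16, 18, 5]
After line 2 (b = a[:], copy): a = [16, 18, 5], b = [16, 18, 5]
After line 3 (c = list(a) is a copy, new object): c = [16, 18, 5]
After line 4 (b[0] = 16 * 5 = 80; only b mutates (copy)): a = [16, 18, 5], b = [80, 18, 5], c = [16, 18, 5]
After line 5 (a[0] = 16, c[0] = 16; result = True)

[16, 18, 5]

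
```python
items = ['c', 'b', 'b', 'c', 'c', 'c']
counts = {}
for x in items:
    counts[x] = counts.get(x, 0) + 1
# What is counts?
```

Initial: counts = {}, items = ['c', 'b', 'b', 'c', 'c', 'c']
See 'c': counts = {'c': 1}
See 'b': counts = {'c': 1, 'b': 1}
See 'b': counts = {'c': 1, 'b': 2}
See 'c': counts = {'c': 2, 'b': 2}
See 'c': counts = {'c': 3, 'b': 2}
See 'c': counts = {'c': 4, 'b': 2}

{'c': 4, 'b': 2}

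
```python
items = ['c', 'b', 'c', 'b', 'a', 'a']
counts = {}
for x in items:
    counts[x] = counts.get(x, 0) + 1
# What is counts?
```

Initial: counts = {}, items = ['c', 'b', 'c', 'b', 'a', 'a']
See 'c': counts = {'c': 1}
See 'b': counts = {'c': 1, 'b': 1}
See 'c': counts = {'c': 2, 'b': 1}
See 'b': counts = {'c': 2, 'b': 2}
See 'a': counts = {'c': 2, 'b': 2, 'a': 1}
See 'a': counts = {'c': 2, 'b': 2, 'a': 2}

{'c': 2, 'b': 2, 'a': 2}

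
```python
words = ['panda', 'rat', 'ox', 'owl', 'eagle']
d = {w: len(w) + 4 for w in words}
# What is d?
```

{'panda': 9, 'rat': 7, 'ox': 6, 'owl': 7, 'eagle': 9}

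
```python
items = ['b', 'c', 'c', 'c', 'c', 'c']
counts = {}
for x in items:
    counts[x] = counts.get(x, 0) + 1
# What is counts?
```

Initial: counts = {}, items = ['b', 'c', 'c', 'c', 'c', 'c']
See 'b': counts = {'b': 1}
See 'c': counts = {'b': 1, 'c': 1}
See 'c': counts = {'b': 1, 'c': 2}
See 'c': counts = {'b': 1, 'c': 3}
See 'c': counts = {'b': 1, 'c': 4}
See 'c': counts = {'b': 1, 'c': 5}

{'b': 1, 'c': 5}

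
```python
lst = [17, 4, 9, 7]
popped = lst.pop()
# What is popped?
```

7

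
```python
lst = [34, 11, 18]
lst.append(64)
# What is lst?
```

[34, 11, 18, 64]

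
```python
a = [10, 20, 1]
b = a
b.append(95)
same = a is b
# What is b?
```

After line 1: a = [10, 20, 1]
After line 2 (b = a is an alias, same object): a = [10, 20, 1], b = [10, 20, 1]
After line 3 (b.append mutates the shared list): a = [10, 20, 1, 95], b = [10, 20, 1, 95]
After line 4 (same = a is b; same object -> True): same = True

[10, 20, 1, 95]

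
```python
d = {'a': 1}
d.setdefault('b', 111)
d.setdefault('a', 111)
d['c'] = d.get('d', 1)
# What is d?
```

After line 1: d = {'a': 1}
After line 2 (setdefault adds 'b'=111): d = {'a': 1, 'b': 111}
After line 3 (setdefault 'a' no-op, already exists): d = {'a': 1, 'b': 111}
After line 4 (get('d', 1) returns default since 'd' not in d): d = {'a': 1, 'b': 111, 'c': 1}

{'a': 1, 'b': 111, 'c': 1}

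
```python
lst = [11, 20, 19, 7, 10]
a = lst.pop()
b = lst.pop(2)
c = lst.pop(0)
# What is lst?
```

After line 1: lst = [11, 20, 19, 7, 10]
After line 2 (pop() -> a = 10): lst = [11, 20, 19, 7]
After line 3 (pop(2) -> b = 19): lst = [11, 20, 7]
After line 4 (pop(0) -> c = 11): lst = [20, 7]

[20, 7]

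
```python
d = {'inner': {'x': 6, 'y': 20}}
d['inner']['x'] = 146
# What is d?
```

After line 1: d = {'inner': {'x': 6, 'y': 20}}
After line 2 (inner x overwritten): d = {'inner': {'x': 146, 'y': 20}}

{'inner': {'x': 146, 'y': 20}}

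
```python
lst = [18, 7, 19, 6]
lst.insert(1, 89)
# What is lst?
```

[18, 89, 7, 19, 6]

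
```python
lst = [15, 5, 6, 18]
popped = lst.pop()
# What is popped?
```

18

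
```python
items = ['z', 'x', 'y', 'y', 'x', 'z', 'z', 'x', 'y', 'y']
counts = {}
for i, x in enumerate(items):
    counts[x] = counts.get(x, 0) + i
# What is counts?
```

Initial: counts = {}, items = ['z', 'x', 'y', 'y', 'x', 'z', 'z', 'x', 'y', 'y']
i=0, x='z': counts = {'z': 0}
i=1, x='x': counts = {'z': 0, 'x': 1}
i=2, x='y': counts = {'z': 0, 'x': 1, 'y': 2}
i=3, x='y': counts = {'z': 0, 'x': 1, 'y': 5}
i=4, x='x': counts = {'z': 0, 'x': 5, 'y': 5}
i=5, x='z': counts = {'z': 5, 'x': 5, 'y': 5}
i=6, x='z': counts = {'z': 11, 'x': 5, 'y': 5}
i=7, x='x': counts = {'z': 11, 'x': 12, 'y': 5}
i=8, x='y': counts = {'z': 11, 'x': 12, 'y': 13}
i=9, x='y': counts = {'z': 11, 'x': 12, 'y': 22}

{'z': 11, 'x': 12, 'y': 22}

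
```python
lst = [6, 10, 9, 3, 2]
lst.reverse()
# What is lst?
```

[2, 3, 9, 10, 6]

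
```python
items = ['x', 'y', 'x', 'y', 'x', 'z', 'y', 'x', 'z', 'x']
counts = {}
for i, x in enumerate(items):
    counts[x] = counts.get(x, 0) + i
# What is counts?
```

Initial: counts = {}, items = ['x', 'y', 'x', 'y', 'x', 'z', 'y', 'x', 'z', 'x']
i=0, x='x': counts = {'x': 0}
i=1, x='y': counts = {'x': 0, 'y': 1}
i=2, x='x': counts = {'x': 2, 'y': 1}
i=3, x='y': counts = {'x': 2, 'y': 4}
i=4, x='x': counts = {'x': 6, 'y': 4}
i=5, x='z': counts = {'x': 6, 'y': 4, 'z': 5}
i=6, x='y': counts = {'x': 6, 'y': 10, 'z': 5}
i=7, x='x': counts = {'x': 13, 'y': 10, 'z': 5}
i=8, x='z': counts = {'x': 13, 'y': 10, 'z': 13}
i=9, x='x': counts = {'x': 22, 'y': 10, 'z': 13}

{'x': 22, 'y': 10, 'z': 13}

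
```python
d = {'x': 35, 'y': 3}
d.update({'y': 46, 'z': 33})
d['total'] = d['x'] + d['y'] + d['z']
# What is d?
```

After line 1: d = {'x': 35, 'y': 3}
After line 2 (y overwritten, z added): d = {'x': 35, 'y': 46, 'z': 33}
After line 3 (total = 35 + 46 + 33 = 114): d = {'x': 35, 'y': 46, 'z': 33, 'total': 114}

{'x': 35, 'y': 46, 'z': 33, 'total': 114}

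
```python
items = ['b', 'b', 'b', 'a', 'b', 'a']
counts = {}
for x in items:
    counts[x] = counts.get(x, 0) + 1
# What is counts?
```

Initial: counts = {}, items = ['b', 'b', 'b', 'a', 'b', 'a']
See 'b': counts = {'b': 1}
See 'b': counts = {'b': 2}
See 'b': counts = {'b': 3}
See 'a': counts = {'b': 3, 'a': 1}
See 'b': counts = {'b': 4, 'a': 1}
See 'a': counts = {'b': 4, 'a': 2}

{'b': 4, 'a': 2}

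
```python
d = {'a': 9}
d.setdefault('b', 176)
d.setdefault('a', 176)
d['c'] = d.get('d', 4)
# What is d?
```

After line 1: d = {'a': 9}
After line 2 (setdefault adds 'b'=176): d = {'a': 9, 'b': 176}
After line 3 (setdefault 'a' no-op, already exists): d = {'a': 9, 'b': 176}
After line 4 (get('d', 4) returns default since 'd' not in d): d = {'a': 9, 'b': 176, 'c': 4}

{'a': 9, 'b': 176, 'c': 4}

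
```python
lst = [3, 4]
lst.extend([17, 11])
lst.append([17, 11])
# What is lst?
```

After line 1: lst = [3, 4]
After line 2 (extend unpacks [17, 11]): lst = [3, 4, 17, 11]
After line 3 (append adds [17, 11] as single element): lst = [3, 4, 17, 11, [17, 11]]

[3, 4, 17, 11, [17, 11]]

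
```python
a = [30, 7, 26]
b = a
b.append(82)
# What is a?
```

After line 1: a = [30, 7, 26]
After line 2 (b = a is an alias, same object): a = [30, 7, 26], b = [30, 7, 26]
After line 3 (b.append mutates the shared list): a = [30, 7, 26, 82], b = [30, 7, 26, 82]

[30, 7, 26, 82]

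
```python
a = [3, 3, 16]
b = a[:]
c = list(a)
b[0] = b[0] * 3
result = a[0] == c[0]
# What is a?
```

After line 1: a = [3, 3, 16]
After line 2 (b = a[:], copy): a = [3, 3, 16], b = [3, 3, 16]
After line 3 (c = list(a) is a copy, new object): c = [3, 3, 16]
After line 4 (b[0] = 3 * 3 = 9; only b mutates (copy)): a = [3, 3, 16], b = [9, 3, 16], c = [3, 3, 16]
After line 5 (a[0] = 3, c[0] = 3; result = True)

[3, 3, 16]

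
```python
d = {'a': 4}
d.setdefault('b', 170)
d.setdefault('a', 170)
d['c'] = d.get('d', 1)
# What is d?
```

After line 1: d = {'a': 4}
After line 2 (setdefault adds 'b'=170): d = {'a': 4, 'b': 170}
After line 3 (setdefault 'a' no-op, already exists): d = {'a': 4, 'b': 170}
After line 4 (get('d', 1) returns default since 'd' not in d): d = {'a': 4, 'b': 170, 'c': 1}

{'a': 4, 'b': 170, 'c': 1}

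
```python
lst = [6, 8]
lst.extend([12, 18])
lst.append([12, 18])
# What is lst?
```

After line 1: lst = [6, 8]
After line 2 (extend unpacks [12, 18]): lst = [6, 8, 12, 18]
After line 3 (append adds [12, 18] as single element): lst = [6, 8, 12, 18, [12, 18]]

[6, 8, 12, 18, [12, 18]]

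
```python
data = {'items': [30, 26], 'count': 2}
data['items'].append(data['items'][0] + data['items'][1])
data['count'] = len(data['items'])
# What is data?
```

After line 1: data = {'items': [30, 26], 'count': 2}
After line 2 (append 30 + 26 = 56): data = {'items': [30, 26, 56], 'count': 2}
After line 3 (count = len(items) = 3): data = {'items': [30, 26, 56], 'count': 3}

{'items': [30, 26, 56], 'count': 3}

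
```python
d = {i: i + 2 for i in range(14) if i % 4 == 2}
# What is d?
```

{2: 4, 6: 8, 10: 12}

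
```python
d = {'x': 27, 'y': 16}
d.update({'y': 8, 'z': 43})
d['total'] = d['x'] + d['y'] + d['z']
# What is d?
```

After line 1: d = {'x': 27, 'y': 16}
After line 2 (y overwritten, z added): d = {'x': 27, 'y': 8, 'z': 43}
After line 3 (total = 27 + 8 + 43 = 78): d = {'x': 27, 'y': 8, 'z': 43, 'total': 78}

{'x': 27, 'y': 8, 'z': 43, 'total': 78}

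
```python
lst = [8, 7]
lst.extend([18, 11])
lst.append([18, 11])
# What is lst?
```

After line 1: lst = [8, 7]
After line 2 (extend unpacks [18, 11]): lst = [8, 7, 18, 11]
After line 3 (append adds [18, 11] as single element): lst = [8, 7, 18, 11, [18, 11]]

[8, 7, 18, 11, [18, 11]]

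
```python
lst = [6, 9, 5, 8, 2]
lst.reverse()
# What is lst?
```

[2, 8, 5, 9, 6]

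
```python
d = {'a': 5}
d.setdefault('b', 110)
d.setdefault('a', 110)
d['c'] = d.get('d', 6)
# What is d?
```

After line 1: d = {'a': 5}
After line 2 (setdefault adds 'b'=110): d = {'a': 5, 'b': 110}
After line 3 (setdefault 'a' no-op, already exists): d = {'a': 5, 'b': 110}
After line 4 (get('d', 6) returns default since 'd' not in d): d = {'a': 5, 'b': 110, 'c': 6}

{'a': 5, 'b': 110, 'c': 6}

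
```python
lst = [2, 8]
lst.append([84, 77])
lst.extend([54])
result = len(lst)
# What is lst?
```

After line 1: lst = [2, 8]
After line 2 (append adds [84, 77] as single element): lst = [2, 8, [84, 77]]
After line 3 (extend unpacks [54], adds 54): lst = [2, 8, [84, 77], 54]
After line 4: result = len(lst) = 4

[2, 8, [84, 77], 54]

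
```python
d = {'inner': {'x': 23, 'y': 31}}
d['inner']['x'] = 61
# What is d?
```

After line 1: d = {'inner': {'x': 23, 'y': 31}}
After line 2 (inner x overwritten): d = {'inner': {'x': 61, 'y': 31}}

{'inner': {'x': 61, 'y': 31}}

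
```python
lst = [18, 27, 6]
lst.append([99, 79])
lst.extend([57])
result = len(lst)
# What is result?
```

After line 1: lst = [18, 27, 6]
After line 2 (append adds [99, 79] as single element): lst = [18, 27, 6, [99, 79]]
After line 3 (extend unpacks [57], adds 57): lst = [18, 27, 6, [99, 79], 57]
After line 4: result = len(lst) = 5

5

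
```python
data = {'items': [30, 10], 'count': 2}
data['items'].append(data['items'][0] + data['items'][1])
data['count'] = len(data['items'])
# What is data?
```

After line 1: data = {'items': [30, 10], 'count': 2}
After line 2 (append 30 + 10 = 40): data = {'items': [30, 10, 40], 'count': 2}
After line 3 (count = len(items) = 3): data = {'items': [30, 10, 40], 'count': 3}

{'items': [30, 10, 40], 'count': 3}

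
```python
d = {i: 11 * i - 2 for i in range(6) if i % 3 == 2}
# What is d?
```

{2: 20, 5: 53}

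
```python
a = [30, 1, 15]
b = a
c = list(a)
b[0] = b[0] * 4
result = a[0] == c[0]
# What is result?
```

After line 1: a = [30, 1, 15]
After line 2 (b = a, alias): a = [30, 1, 15], b = [30, 1, 15]
After line 3 (c = list(a) is a copy, new object): c = [30, 1, 15]
After line 4 (b[0] = 30 * 4 = 120; mutates shared a/b): a = b = [120, 1, 15], c = [30, 1, 15]
After line 5 (a[0] = 120, c[0] = 30; result = False)

False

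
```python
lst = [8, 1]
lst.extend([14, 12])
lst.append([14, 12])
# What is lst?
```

After line 1: lst = [8, 1]
After line 2 (extend unpacks [14, 12]): lst = [8, 1, 14, 12]
After line 3 (append adds [14, 12] as single element): lst = [8, 1, 14, 12, [14, 12]]

[8, 1, 14, 12, [14, 12]]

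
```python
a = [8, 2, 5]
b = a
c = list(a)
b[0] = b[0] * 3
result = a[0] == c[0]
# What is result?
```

After line 1: a = [8, 2, 5]
After line 2 (b = a, alias): a = [8, 2, 5], b = [8, 2, 5]
After line 3 (c = list(a) is a copy, new object): c = [8, 2, 5]
After line 4 (b[0] = 8 * 3 = 24; mutates shared a/b): a = b = [24, 2, 5], c = [8, 2, 5]
After line 5 (a[0] = 24, c[0] = 8; result = False)

False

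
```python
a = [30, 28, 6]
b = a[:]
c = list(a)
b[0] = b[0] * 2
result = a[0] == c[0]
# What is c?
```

After line 1: a = [30, 28, 6]
After line 2 (b = a[:], copy): a = [30, 28, 6], b = [30, 28, 6]
After line 3 (c = list(a) is a copy, new object): c = [30, 28, 6]
After line 4 (b[0] = 30 * 2 = 60; only b mutates (copy)): a = [30, 28, 6], b = [60, 28, 6], c = [30, 28, 6]
After line 5 (a[0] = 30, c[0] = 30; result = True)

[30, 28, 6]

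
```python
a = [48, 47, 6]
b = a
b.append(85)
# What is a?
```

After line 1: a = [48, 47, 6]
After line 2 (b = a is an alias, same object): a = [48, 47, 6], b = [48, 47, 6]
After line 3 (b.append mutates the shared list): a = [48, 47, 6, 85], b = [48, 47, 6, 85]

[48, 47, 6, 85]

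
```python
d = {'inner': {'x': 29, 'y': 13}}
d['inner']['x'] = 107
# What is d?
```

After line 1: d = {'inner': {'x': 29, 'y': 13}}
After line 2 (inner x overwritten): d = {'inner': {'x': 107, 'y': 13}}

{'inner': {'x': 107, 'y': 13}}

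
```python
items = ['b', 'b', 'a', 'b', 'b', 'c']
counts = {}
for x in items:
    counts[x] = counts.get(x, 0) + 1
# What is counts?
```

Initial: counts = {}, items = ['b', 'b', 'a', 'b', 'b', 'c']
See 'b': counts = {'b': 1}
See 'b': counts = {'b': 2}
See 'a': counts = {'b': 2, 'a': 1}
See 'b': counts = {'b': 3, 'a': 1}
See 'b': counts = {'b': 4, 'a': 1}
See 'c': counts = {'b': 4, 'a': 1, 'c': 1}

{'b': 4, 'a': 1, 'c': 1}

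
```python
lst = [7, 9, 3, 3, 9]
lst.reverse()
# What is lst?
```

[9, 3, 3, 9, 7]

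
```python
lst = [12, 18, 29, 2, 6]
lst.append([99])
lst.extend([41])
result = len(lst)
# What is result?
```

After line 1: lst = [12, 18, 29, 2, 6]
After line 2 (append adds [99] as single element): lst = [12, 18, 29, 2, 6, [99]]
After line 3 (extend unpacks [41], adds 41): lst = [12, 18, 29, 2, 6, [99], 41]
After line 4: result = len(lst) = 7

7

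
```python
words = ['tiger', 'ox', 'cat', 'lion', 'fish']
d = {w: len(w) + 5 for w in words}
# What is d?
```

{'tiger': 10, 'ox': 7, 'cat': 8, 'lion': 9, 'fish': 9}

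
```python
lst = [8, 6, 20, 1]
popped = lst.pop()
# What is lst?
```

[8, 6, 20]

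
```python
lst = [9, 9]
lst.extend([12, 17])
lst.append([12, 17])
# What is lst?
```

After line 1: lst = [9, 9]
After line 2 (extend unpacks [12, 17]): lst = [9, 9, 12, 17]
After line 3 (append adds [12, 17] as single element): lst = [9, 9, 12, 17, [12, 17]]

[9, 9, 12, 17, [12, 17]]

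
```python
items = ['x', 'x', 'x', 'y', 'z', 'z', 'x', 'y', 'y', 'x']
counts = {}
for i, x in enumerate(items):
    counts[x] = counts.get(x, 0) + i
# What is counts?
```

Initial: counts = {}, items = ['x', 'x', 'x', 'y', 'z', 'z', 'x', 'y', 'y', 'x']
i=0, x='x': counts = {'x': 0}
i=1, x='x': counts = {'x': 1}
i=2, x='x': counts = {'x': 3}
i=3, x='y': counts = {'x': 3, 'y': 3}
i=4, x='z': counts = {'x': 3, 'y': 3, 'z': 4}
i=5, x='z': counts = {'x': 3, 'y': 3, 'z': 9}
i=6, x='x': counts = {'x': 9, 'y': 3, 'z': 9}
i=7, x='y': counts = {'x': 9, 'y': 10, 'z': 9}
i=8, x='y': counts = {'x': 9, 'y': 18, 'z': 9}
i=9, x='x': counts = {'x': 18, 'y': 18, 'z': 9}

{'x': 18, 'y': 18, 'z': 9}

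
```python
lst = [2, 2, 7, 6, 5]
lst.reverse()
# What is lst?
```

[5, 6, 7, 2, 2]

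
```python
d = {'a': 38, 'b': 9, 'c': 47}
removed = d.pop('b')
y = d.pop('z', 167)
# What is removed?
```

After line 1: d = {'a': 38, 'b': 9, 'c': 47}
After line 2 (pop 'b' returns 9): d = {'a': 38, 'c': 47}, removed = 9
After line 3 (pop 'z' missing, returns default 167): d = {'a': 38, 'c': 47}, y = 167

9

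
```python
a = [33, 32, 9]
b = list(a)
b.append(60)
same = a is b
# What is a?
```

After line 1: a = [33, 32, 9]
After line 2 (b = list(a) is a shallow copy, new object): a = [33, 32, 9], b = [33, 32, 9]
After line 3 (append only mutates b): a = [33, 32, 9], b = [33, 32, 9, 60]
After line 4 (same = a is b; different objects -> False): same = False

[33, 32, 9]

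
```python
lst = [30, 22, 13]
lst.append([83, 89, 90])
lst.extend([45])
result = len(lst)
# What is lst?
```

After line 1: lst = [30, 22, 13]
After line 2 (append adds [83, 89, 90] as single element): lst = [30, 22, 13, [83, 89, 90]]
After line 3 (extend unpacks [45], adds 45): lst = [30, 22, 13, [83, 89, 90], 45]
After line 4: result = len(lst) = 5

[30, 22, 13, [83, 89, 90], 45]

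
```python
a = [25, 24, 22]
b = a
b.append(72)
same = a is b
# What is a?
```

After line 1: a = [25, 24, 22]
After line 2 (b = a is an alias, same object): a = [25, 24, 22], b = [25, 24, 22]
After line 3 (b.append mutates the shared list): a = [25, 24, 22, 72], b = [25, 24, 22, 72]
After line 4 (same = a is b; same object -> True): same = True

[25, 24, 22, 72]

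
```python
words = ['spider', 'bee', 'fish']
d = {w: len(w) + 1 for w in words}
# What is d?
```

{'spider': 7, 'bee': 4, 'fish': 5}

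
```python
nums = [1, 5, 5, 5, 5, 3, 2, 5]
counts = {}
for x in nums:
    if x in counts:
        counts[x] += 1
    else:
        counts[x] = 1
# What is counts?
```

Initial: counts = {}, nums = [1, 5, 5, 5, 5, 3, 2, 5]
See 1: counts = {1: 1}
See 5: counts = {1: 1, 5: 1}
See 5: counts = {1: 1, 5: 2}
See 5: counts = {1: 1, 5: 3}
See 5: counts = {1: 1, 5: 4}
See 3: counts = {1: 1, 5: 4, 3: 1}
See 2: counts = {1: 1, 5: 4, 3: 1, 2: 1}
See 5: counts = {1: 1, 5: 5, 3: 1, 2: 1}

{1: 1, 5: 5, 3: 1, 2: 1}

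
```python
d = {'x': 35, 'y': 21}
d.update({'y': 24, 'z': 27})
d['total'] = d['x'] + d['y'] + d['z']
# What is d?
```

After line 1: d = {'x': 35, 'y': 21}
After line 2 (y overwritten, z added): d = {'x': 35, 'y': 24, 'z': 27}
After line 3 (total = 35 + 24 + 27 = 86): d = {'x': 35, 'y': 24, 'z': 27, 'total': 86}

{'x': 35, 'y': 24, 'z': 27, 'total': 86}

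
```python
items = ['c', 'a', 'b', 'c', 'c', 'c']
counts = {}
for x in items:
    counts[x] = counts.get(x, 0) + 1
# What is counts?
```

Initial: counts = {}, items = ['c', 'a', 'b', 'c', 'c', 'c']
See 'c': counts = {'c': 1}
See 'a': counts = {'c': 1, 'a': 1}
See 'b': counts = {'c': 1, 'a': 1, 'b': 1}
See 'c': counts = {'c': 2, 'a': 1, 'b': 1}
See 'c': counts = {'c': 3, 'a': 1, 'b': 1}
See 'c': counts = {'c': 4, 'a': 1, 'b': 1}

{'c': 4, 'a': 1, 'b': 1}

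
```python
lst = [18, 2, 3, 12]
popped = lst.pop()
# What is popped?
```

12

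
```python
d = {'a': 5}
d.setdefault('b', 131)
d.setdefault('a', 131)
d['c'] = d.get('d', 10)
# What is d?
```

After line 1: d = {'a': 5}
After line 2 (setdefault adds 'b'=131): d = {'a': 5, 'b': 131}
After line 3 (setdefault 'a' no-op, already exists): d = {'a': 5, 'b': 131}
After line 4 (get('d', 10) returns default since 'd' not in d): d = {'a': 5, 'b': 131, 'c': 10}

{'a': 5, 'b': 131, 'c': 10}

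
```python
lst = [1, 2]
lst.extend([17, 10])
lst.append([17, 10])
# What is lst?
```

After line 1: lst = [1, 2]
After line 2 (extend unpacks [17, 10]): lst = [1, 2, 17, 10]
After line 3 (append adds [17, 10] as single element): lst = [1, 2, 17, 10, [17, 10]]

[1, 2, 17, 10, [17, 10]]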